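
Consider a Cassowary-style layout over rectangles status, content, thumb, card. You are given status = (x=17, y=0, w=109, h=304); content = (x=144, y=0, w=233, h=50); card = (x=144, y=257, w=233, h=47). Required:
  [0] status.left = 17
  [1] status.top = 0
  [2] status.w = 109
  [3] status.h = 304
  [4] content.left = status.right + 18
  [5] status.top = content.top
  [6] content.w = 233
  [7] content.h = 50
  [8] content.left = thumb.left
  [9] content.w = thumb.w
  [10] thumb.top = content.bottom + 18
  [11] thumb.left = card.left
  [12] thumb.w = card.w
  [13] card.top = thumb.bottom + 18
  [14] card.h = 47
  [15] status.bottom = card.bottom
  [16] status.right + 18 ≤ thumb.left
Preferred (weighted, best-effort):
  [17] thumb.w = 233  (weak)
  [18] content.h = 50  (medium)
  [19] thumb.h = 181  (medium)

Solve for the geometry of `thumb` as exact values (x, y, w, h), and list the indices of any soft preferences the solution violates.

thumb = (x=144, y=68, w=233, h=171)
violated soft preferences: 19

1. thumb.x = 144  [content.left = thumb.left]
2. thumb.w = 233  [content.w = thumb.w]
3. thumb.y = 68  [thumb.top = content.bottom + 18]
4. thumb.h = 171  [card.top = thumb.bottom + 18]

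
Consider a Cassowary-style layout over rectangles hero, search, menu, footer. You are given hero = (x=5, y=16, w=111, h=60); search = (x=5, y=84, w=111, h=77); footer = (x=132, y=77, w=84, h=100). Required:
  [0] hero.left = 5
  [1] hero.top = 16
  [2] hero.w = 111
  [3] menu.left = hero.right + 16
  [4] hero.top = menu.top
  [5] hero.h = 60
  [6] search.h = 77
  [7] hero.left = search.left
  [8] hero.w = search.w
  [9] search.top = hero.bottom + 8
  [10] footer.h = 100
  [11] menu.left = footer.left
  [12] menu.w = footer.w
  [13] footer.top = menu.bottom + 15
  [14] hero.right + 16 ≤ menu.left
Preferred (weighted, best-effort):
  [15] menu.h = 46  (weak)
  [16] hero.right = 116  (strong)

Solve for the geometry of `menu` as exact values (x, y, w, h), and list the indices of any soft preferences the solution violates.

menu = (x=132, y=16, w=84, h=46)
violated soft preferences: none

1. menu.x = 132  [menu.left = hero.right + 16]
2. menu.y = 16  [hero.top = menu.top]
3. menu.w = 84  [menu.w = footer.w]
4. menu.h = 46  [footer.top = menu.bottom + 15]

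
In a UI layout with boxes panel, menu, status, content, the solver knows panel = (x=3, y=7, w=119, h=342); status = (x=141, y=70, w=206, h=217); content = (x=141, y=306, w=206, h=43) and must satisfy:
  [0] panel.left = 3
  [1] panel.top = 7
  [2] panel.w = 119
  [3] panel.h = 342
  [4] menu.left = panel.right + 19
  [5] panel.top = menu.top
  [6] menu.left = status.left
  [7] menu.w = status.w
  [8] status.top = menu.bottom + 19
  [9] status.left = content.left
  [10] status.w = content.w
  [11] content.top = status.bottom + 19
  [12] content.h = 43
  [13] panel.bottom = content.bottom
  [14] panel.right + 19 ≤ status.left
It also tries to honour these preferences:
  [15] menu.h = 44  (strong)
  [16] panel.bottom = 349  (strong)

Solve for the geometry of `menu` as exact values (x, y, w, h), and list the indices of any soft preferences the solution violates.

menu = (x=141, y=7, w=206, h=44)
violated soft preferences: none

1. menu.x = 141  [menu.left = panel.right + 19]
2. menu.y = 7  [panel.top = menu.top]
3. menu.w = 206  [menu.w = status.w]
4. menu.h = 44  [status.top = menu.bottom + 19]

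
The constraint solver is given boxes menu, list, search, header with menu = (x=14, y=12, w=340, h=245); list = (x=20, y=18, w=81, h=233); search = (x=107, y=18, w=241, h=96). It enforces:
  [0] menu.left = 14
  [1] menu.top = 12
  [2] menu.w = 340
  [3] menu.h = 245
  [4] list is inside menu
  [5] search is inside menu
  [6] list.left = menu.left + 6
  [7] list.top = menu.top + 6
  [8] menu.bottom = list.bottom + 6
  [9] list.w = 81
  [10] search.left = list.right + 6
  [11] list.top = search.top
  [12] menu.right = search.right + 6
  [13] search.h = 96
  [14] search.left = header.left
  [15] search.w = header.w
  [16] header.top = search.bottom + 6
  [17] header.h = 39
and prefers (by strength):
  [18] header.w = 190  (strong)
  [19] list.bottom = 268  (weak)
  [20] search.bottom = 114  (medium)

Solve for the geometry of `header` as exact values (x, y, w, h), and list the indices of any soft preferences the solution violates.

header = (x=107, y=120, w=241, h=39)
violated soft preferences: 18, 19

1. header.x = 107  [search.left = header.left]
2. header.w = 241  [search.w = header.w]
3. header.y = 120  [header.top = search.bottom + 6]
4. header.h = 39  [header.h = 39]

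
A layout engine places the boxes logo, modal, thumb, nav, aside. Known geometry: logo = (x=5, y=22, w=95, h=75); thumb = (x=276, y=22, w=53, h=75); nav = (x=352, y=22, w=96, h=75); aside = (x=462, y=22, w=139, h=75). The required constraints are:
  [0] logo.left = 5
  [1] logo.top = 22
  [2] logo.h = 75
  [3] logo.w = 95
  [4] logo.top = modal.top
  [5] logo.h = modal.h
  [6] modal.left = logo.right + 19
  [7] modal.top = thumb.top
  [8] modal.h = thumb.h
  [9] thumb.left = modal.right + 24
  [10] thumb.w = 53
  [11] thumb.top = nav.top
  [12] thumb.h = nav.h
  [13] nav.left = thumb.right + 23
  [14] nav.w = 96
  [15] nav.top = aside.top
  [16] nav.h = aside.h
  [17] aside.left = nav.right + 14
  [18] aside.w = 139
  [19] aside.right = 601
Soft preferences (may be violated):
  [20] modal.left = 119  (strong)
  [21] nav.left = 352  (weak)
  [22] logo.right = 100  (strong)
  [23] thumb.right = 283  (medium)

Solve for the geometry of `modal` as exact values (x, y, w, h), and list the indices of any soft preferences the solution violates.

modal = (x=119, y=22, w=133, h=75)
violated soft preferences: 23

1. modal.y = 22  [logo.top = modal.top]
2. modal.h = 75  [logo.h = modal.h]
3. modal.x = 119  [modal.left = logo.right + 19]
4. modal.w = 133  [thumb.left = modal.right + 24]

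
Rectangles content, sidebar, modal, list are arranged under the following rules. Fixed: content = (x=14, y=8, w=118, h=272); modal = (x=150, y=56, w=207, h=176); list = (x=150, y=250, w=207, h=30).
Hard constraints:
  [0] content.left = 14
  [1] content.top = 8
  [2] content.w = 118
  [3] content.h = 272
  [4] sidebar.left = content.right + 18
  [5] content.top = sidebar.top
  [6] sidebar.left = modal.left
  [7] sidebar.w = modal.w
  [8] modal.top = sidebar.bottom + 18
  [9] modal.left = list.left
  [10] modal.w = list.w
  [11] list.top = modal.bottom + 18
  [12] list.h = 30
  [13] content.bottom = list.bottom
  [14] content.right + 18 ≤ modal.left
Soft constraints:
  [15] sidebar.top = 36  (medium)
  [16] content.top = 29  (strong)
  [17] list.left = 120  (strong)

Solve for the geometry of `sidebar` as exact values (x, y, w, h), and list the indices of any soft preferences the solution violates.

sidebar = (x=150, y=8, w=207, h=30)
violated soft preferences: 15, 16, 17

1. sidebar.x = 150  [sidebar.left = content.right + 18]
2. sidebar.y = 8  [content.top = sidebar.top]
3. sidebar.w = 207  [sidebar.w = modal.w]
4. sidebar.h = 30  [modal.top = sidebar.bottom + 18]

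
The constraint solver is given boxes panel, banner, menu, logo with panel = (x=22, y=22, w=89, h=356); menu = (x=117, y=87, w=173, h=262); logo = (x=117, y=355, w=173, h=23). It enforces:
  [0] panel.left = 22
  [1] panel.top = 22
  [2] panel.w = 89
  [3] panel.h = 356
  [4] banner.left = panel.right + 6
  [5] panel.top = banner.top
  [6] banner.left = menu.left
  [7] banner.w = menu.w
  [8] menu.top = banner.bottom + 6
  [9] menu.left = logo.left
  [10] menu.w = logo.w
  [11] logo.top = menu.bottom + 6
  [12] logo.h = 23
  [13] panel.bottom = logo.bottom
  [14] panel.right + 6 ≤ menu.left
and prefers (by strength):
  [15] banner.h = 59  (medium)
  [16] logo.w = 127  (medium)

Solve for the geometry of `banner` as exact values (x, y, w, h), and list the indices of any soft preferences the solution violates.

1. banner.x = 117  [banner.left = panel.right + 6]
2. banner.y = 22  [panel.top = banner.top]
3. banner.w = 173  [banner.w = menu.w]
4. banner.h = 59  [menu.top = banner.bottom + 6]

banner = (x=117, y=22, w=173, h=59)
violated soft preferences: 16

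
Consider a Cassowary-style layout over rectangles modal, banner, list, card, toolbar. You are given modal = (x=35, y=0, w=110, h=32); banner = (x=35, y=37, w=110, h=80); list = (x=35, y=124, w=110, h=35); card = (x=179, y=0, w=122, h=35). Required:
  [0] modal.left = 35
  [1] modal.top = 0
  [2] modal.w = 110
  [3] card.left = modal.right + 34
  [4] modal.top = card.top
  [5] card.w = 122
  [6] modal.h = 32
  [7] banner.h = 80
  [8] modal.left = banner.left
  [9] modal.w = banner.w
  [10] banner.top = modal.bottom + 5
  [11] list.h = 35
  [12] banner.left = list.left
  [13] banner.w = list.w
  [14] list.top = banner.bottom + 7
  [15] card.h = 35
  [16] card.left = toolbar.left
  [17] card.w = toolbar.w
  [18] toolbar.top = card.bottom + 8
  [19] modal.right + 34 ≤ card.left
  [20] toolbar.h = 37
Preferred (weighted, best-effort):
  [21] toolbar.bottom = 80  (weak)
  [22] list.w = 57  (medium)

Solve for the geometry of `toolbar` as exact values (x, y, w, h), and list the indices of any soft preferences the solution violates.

1. toolbar.x = 179  [card.left = toolbar.left]
2. toolbar.w = 122  [card.w = toolbar.w]
3. toolbar.y = 43  [toolbar.top = card.bottom + 8]
4. toolbar.h = 37  [toolbar.h = 37]

toolbar = (x=179, y=43, w=122, h=37)
violated soft preferences: 22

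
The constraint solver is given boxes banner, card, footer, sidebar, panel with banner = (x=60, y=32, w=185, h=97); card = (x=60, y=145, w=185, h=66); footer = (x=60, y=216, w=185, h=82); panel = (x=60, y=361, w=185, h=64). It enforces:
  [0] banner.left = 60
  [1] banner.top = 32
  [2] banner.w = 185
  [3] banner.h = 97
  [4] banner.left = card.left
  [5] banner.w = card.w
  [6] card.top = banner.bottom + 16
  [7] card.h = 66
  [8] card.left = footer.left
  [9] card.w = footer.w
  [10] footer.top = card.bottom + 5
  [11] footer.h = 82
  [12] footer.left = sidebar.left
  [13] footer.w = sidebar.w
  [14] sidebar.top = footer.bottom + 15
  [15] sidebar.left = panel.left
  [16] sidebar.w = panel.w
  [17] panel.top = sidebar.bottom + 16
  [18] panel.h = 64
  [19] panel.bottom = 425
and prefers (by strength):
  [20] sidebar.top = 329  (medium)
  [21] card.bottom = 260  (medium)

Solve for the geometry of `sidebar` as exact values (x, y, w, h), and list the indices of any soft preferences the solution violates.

1. sidebar.x = 60  [footer.left = sidebar.left]
2. sidebar.w = 185  [footer.w = sidebar.w]
3. sidebar.y = 313  [sidebar.top = footer.bottom + 15]
4. sidebar.h = 32  [panel.top = sidebar.bottom + 16]

sidebar = (x=60, y=313, w=185, h=32)
violated soft preferences: 20, 21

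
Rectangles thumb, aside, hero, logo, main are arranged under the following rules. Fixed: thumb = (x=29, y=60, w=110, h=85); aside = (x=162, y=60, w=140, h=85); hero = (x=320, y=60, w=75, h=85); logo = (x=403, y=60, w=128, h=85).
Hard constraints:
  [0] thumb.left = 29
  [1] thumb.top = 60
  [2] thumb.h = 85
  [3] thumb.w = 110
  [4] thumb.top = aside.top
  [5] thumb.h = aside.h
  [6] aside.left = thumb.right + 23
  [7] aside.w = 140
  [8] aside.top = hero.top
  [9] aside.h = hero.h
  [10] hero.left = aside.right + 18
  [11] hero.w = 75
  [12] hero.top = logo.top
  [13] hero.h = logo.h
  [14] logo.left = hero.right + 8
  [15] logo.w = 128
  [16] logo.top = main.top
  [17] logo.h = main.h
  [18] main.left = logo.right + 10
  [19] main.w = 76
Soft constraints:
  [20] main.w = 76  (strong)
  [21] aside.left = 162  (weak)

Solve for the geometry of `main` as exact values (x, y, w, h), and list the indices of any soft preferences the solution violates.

1. main.y = 60  [logo.top = main.top]
2. main.h = 85  [logo.h = main.h]
3. main.x = 541  [main.left = logo.right + 10]
4. main.w = 76  [main.w = 76]

main = (x=541, y=60, w=76, h=85)
violated soft preferences: none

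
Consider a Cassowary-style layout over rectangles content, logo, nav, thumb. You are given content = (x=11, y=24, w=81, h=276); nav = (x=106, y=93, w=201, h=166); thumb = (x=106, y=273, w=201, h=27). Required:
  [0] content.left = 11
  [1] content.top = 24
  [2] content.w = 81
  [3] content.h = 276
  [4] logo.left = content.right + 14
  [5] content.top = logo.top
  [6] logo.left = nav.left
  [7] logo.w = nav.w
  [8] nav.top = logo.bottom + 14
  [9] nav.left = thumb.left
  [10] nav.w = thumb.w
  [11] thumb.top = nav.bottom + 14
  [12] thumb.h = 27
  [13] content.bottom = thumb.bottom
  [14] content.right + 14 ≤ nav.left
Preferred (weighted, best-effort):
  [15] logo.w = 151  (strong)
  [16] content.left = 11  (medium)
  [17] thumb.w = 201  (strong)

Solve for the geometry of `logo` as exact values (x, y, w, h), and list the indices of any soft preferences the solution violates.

logo = (x=106, y=24, w=201, h=55)
violated soft preferences: 15

1. logo.x = 106  [logo.left = content.right + 14]
2. logo.y = 24  [content.top = logo.top]
3. logo.w = 201  [logo.w = nav.w]
4. logo.h = 55  [nav.top = logo.bottom + 14]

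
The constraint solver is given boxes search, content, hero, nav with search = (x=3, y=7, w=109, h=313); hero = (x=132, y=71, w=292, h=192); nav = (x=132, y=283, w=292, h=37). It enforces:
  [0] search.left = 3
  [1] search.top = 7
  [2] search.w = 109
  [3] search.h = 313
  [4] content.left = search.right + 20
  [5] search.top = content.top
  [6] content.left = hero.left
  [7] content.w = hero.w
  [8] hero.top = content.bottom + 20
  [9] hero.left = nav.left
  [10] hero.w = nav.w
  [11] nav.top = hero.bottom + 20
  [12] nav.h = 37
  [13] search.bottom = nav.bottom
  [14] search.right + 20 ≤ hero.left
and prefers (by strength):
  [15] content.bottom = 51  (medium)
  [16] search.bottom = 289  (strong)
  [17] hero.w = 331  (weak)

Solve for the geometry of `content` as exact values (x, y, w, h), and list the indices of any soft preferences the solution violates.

content = (x=132, y=7, w=292, h=44)
violated soft preferences: 16, 17

1. content.x = 132  [content.left = search.right + 20]
2. content.y = 7  [search.top = content.top]
3. content.w = 292  [content.w = hero.w]
4. content.h = 44  [hero.top = content.bottom + 20]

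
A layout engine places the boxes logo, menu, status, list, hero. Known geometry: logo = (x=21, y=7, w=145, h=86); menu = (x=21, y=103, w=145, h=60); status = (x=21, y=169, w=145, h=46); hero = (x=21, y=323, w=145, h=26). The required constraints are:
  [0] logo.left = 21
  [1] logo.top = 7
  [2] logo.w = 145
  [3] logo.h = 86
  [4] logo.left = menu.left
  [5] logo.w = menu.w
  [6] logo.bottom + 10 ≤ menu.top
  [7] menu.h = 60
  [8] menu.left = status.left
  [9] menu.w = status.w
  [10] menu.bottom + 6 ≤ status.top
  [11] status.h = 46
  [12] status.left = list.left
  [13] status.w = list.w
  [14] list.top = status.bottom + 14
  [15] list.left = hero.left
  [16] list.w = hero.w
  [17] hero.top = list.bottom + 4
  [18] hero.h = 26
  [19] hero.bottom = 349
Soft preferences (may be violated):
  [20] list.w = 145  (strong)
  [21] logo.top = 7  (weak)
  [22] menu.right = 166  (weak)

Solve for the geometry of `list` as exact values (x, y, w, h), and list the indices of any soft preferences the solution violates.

list = (x=21, y=229, w=145, h=90)
violated soft preferences: none

1. list.x = 21  [status.left = list.left]
2. list.w = 145  [status.w = list.w]
3. list.y = 229  [list.top = status.bottom + 14]
4. list.h = 90  [hero.top = list.bottom + 4]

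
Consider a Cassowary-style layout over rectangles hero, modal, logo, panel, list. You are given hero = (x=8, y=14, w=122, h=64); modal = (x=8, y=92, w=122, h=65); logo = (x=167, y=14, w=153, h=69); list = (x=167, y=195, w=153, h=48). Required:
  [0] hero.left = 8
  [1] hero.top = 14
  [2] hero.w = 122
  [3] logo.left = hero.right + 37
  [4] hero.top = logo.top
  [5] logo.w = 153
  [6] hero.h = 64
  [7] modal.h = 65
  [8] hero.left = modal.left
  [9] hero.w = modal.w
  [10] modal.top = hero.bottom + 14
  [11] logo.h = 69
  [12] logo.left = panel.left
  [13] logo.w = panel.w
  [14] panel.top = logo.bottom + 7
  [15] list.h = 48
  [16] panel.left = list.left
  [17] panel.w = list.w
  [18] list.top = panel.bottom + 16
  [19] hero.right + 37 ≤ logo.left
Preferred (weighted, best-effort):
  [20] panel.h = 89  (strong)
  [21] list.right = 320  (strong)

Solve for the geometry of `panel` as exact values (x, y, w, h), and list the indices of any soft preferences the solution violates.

1. panel.x = 167  [logo.left = panel.left]
2. panel.w = 153  [logo.w = panel.w]
3. panel.y = 90  [panel.top = logo.bottom + 7]
4. panel.h = 89  [list.top = panel.bottom + 16]

panel = (x=167, y=90, w=153, h=89)
violated soft preferences: none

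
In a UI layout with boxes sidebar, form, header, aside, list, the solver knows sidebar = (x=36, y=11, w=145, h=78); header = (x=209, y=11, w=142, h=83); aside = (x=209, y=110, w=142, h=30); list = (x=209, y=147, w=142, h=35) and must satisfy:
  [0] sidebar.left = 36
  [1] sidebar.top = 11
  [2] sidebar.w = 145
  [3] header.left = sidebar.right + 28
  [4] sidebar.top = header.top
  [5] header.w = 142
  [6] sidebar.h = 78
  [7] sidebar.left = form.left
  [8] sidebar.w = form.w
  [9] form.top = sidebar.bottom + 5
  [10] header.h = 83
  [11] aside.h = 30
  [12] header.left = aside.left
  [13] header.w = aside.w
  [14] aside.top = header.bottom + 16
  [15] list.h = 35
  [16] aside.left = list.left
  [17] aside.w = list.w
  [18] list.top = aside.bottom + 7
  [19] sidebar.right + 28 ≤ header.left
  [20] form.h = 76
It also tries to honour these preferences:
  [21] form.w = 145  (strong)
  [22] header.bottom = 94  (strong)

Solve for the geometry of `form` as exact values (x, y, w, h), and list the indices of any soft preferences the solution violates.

1. form.x = 36  [sidebar.left = form.left]
2. form.w = 145  [sidebar.w = form.w]
3. form.y = 94  [form.top = sidebar.bottom + 5]
4. form.h = 76  [form.h = 76]

form = (x=36, y=94, w=145, h=76)
violated soft preferences: none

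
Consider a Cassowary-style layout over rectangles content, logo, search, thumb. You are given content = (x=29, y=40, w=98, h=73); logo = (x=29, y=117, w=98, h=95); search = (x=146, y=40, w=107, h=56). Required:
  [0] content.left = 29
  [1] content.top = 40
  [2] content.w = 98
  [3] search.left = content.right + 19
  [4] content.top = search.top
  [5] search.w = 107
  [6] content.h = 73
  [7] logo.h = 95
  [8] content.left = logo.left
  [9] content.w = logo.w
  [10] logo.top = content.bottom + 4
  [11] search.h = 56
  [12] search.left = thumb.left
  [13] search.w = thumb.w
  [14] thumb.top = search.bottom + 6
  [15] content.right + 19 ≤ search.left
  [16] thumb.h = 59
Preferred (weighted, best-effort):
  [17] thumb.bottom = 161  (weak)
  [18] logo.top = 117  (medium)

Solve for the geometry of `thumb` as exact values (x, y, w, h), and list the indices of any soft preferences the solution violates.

1. thumb.x = 146  [search.left = thumb.left]
2. thumb.w = 107  [search.w = thumb.w]
3. thumb.y = 102  [thumb.top = search.bottom + 6]
4. thumb.h = 59  [thumb.h = 59]

thumb = (x=146, y=102, w=107, h=59)
violated soft preferences: none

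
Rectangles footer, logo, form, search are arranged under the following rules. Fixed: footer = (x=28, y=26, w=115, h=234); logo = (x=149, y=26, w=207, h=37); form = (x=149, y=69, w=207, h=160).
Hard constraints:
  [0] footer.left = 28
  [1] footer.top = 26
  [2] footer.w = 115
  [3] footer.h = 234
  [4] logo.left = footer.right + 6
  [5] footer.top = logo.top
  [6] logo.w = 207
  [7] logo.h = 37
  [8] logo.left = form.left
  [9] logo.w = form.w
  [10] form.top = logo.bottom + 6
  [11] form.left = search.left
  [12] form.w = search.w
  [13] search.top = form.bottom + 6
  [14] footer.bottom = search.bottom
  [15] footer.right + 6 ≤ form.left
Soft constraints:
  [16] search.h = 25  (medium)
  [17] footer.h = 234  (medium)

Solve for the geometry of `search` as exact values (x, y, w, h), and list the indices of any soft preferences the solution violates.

1. search.x = 149  [form.left = search.left]
2. search.w = 207  [form.w = search.w]
3. search.y = 235  [search.top = form.bottom + 6]
4. search.h = 25  [footer.bottom = search.bottom]

search = (x=149, y=235, w=207, h=25)
violated soft preferences: none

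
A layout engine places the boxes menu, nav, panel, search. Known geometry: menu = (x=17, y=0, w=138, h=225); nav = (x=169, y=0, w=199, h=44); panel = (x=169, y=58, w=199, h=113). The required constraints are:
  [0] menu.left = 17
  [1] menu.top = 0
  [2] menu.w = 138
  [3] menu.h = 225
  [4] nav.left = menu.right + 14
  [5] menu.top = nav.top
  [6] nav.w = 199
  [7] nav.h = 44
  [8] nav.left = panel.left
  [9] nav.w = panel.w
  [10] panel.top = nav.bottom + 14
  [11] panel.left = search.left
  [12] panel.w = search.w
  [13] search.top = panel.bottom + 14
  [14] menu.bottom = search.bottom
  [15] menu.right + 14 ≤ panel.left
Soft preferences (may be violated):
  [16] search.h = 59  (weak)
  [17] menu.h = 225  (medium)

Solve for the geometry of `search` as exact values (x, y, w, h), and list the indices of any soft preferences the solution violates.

search = (x=169, y=185, w=199, h=40)
violated soft preferences: 16

1. search.x = 169  [panel.left = search.left]
2. search.w = 199  [panel.w = search.w]
3. search.y = 185  [search.top = panel.bottom + 14]
4. search.h = 40  [menu.bottom = search.bottom]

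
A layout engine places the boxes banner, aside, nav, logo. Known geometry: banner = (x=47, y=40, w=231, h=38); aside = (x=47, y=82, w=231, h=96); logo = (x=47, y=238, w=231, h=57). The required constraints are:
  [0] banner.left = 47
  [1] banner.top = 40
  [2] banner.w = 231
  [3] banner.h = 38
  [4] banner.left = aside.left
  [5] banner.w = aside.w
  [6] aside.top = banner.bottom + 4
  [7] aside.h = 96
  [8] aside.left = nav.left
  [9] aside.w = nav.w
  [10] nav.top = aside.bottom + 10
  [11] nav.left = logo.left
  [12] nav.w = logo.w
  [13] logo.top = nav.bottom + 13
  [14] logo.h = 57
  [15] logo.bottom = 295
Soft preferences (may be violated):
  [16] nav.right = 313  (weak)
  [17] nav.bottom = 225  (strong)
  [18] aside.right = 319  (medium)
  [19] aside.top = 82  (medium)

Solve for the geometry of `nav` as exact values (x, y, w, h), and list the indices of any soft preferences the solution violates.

1. nav.x = 47  [aside.left = nav.left]
2. nav.w = 231  [aside.w = nav.w]
3. nav.y = 188  [nav.top = aside.bottom + 10]
4. nav.h = 37  [logo.top = nav.bottom + 13]

nav = (x=47, y=188, w=231, h=37)
violated soft preferences: 16, 18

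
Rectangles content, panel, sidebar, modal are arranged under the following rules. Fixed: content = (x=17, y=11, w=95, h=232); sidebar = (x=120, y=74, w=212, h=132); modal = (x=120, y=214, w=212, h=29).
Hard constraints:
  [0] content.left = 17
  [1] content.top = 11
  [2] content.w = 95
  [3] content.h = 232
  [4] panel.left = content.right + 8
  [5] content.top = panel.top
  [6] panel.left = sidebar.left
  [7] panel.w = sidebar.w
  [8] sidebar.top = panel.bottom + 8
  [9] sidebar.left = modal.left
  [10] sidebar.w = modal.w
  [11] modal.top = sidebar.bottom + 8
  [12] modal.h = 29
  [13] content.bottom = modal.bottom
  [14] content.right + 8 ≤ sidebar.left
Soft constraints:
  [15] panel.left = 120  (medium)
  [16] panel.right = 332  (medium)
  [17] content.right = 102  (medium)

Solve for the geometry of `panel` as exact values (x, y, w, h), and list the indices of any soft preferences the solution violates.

panel = (x=120, y=11, w=212, h=55)
violated soft preferences: 17

1. panel.x = 120  [panel.left = content.right + 8]
2. panel.y = 11  [content.top = panel.top]
3. panel.w = 212  [panel.w = sidebar.w]
4. panel.h = 55  [sidebar.top = panel.bottom + 8]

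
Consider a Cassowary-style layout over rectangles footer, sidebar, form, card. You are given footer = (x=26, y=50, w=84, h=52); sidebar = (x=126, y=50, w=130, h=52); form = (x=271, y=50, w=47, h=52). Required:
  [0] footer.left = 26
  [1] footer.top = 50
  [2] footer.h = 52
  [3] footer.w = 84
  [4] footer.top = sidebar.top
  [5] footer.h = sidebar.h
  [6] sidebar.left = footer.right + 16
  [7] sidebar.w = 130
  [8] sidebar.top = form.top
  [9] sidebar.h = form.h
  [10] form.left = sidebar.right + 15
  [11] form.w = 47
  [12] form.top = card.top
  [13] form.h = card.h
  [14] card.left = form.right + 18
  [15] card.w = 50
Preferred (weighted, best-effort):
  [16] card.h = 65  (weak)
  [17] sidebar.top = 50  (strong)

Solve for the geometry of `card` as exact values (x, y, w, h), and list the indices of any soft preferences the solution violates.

card = (x=336, y=50, w=50, h=52)
violated soft preferences: 16

1. card.y = 50  [form.top = card.top]
2. card.h = 52  [form.h = card.h]
3. card.x = 336  [card.left = form.right + 18]
4. card.w = 50  [card.w = 50]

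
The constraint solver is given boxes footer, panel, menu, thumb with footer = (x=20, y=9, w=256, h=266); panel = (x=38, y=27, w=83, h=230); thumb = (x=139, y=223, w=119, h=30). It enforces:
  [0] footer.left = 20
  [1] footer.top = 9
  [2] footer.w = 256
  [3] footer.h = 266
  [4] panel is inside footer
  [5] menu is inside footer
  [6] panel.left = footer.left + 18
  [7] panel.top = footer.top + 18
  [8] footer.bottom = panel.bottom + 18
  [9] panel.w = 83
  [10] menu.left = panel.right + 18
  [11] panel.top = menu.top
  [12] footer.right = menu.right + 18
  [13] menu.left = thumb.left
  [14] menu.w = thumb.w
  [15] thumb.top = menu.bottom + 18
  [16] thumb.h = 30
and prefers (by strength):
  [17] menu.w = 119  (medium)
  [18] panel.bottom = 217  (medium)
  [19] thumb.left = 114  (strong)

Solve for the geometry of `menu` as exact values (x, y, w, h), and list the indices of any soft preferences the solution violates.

1. menu.x = 139  [menu.left = panel.right + 18]
2. menu.y = 27  [panel.top = menu.top]
3. menu.w = 119  [footer.right = menu.right + 18]
4. menu.h = 178  [thumb.top = menu.bottom + 18]

menu = (x=139, y=27, w=119, h=178)
violated soft preferences: 18, 19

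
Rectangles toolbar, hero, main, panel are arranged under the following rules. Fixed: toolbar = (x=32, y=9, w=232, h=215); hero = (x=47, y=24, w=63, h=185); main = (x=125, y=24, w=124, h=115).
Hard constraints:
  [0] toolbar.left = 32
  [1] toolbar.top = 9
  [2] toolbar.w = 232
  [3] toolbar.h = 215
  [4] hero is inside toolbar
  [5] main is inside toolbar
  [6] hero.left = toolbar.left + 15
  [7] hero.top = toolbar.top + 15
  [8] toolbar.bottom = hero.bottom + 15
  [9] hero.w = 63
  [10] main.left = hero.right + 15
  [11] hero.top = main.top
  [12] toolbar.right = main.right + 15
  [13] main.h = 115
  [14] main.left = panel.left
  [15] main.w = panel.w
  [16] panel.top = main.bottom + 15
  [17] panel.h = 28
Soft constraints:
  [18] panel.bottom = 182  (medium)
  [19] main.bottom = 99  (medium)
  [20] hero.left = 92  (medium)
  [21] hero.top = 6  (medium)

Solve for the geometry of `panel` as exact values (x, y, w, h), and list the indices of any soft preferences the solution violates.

panel = (x=125, y=154, w=124, h=28)
violated soft preferences: 19, 20, 21

1. panel.x = 125  [main.left = panel.left]
2. panel.w = 124  [main.w = panel.w]
3. panel.y = 154  [panel.top = main.bottom + 15]
4. panel.h = 28  [panel.h = 28]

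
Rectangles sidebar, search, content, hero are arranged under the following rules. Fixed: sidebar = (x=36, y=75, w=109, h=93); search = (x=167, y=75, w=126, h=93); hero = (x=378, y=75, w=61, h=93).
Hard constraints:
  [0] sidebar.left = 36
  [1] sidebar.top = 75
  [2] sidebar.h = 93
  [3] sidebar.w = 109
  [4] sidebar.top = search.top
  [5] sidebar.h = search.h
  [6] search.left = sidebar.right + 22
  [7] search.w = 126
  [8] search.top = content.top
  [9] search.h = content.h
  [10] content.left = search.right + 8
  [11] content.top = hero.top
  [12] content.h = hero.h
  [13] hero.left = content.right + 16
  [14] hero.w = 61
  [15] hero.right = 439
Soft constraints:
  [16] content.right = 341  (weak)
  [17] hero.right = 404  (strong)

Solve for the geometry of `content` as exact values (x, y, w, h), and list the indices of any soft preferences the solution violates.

1. content.y = 75  [search.top = content.top]
2. content.h = 93  [search.h = content.h]
3. content.x = 301  [content.left = search.right + 8]
4. content.w = 61  [hero.left = content.right + 16]

content = (x=301, y=75, w=61, h=93)
violated soft preferences: 16, 17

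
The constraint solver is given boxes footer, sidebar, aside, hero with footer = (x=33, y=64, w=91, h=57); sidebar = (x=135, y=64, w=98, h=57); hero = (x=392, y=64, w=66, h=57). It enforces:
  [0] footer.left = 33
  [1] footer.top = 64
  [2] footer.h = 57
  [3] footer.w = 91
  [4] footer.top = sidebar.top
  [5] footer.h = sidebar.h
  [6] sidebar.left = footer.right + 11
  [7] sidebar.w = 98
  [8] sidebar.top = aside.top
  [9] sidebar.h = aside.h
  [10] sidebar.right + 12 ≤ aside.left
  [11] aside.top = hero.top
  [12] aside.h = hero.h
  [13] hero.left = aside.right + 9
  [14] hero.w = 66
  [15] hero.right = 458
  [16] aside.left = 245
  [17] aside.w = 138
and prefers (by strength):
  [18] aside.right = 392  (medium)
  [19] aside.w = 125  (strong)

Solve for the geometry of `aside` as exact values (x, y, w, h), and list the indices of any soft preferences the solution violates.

1. aside.y = 64  [sidebar.top = aside.top]
2. aside.h = 57  [sidebar.h = aside.h]
3. aside.x = 245  [aside.left = 245]
4. aside.w = 138  [aside.w = 138]

aside = (x=245, y=64, w=138, h=57)
violated soft preferences: 18, 19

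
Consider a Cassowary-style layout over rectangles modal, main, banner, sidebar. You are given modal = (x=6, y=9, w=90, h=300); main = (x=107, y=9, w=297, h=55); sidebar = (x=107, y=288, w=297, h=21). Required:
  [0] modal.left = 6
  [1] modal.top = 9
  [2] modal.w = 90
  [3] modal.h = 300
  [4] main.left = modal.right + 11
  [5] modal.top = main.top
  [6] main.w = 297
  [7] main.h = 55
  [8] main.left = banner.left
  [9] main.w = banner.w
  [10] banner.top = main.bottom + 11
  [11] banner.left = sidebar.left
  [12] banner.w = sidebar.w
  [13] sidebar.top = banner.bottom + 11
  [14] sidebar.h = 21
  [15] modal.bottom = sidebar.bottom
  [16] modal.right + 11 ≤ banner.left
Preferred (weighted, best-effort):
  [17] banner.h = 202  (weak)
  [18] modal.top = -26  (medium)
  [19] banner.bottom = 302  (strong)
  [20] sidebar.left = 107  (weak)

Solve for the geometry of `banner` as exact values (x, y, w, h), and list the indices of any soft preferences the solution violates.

banner = (x=107, y=75, w=297, h=202)
violated soft preferences: 18, 19

1. banner.x = 107  [main.left = banner.left]
2. banner.w = 297  [main.w = banner.w]
3. banner.y = 75  [banner.top = main.bottom + 11]
4. banner.h = 202  [sidebar.top = banner.bottom + 11]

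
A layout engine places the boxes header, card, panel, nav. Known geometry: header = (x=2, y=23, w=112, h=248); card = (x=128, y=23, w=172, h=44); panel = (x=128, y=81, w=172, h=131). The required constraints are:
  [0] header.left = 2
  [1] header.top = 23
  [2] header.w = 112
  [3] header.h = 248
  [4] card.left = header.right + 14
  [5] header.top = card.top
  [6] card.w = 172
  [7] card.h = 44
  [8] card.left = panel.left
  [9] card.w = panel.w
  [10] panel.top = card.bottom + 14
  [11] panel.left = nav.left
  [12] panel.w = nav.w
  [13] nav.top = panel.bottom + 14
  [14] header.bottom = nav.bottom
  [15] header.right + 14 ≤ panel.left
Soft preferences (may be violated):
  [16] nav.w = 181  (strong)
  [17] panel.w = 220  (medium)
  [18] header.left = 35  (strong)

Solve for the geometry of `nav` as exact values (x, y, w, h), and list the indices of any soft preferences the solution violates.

nav = (x=128, y=226, w=172, h=45)
violated soft preferences: 16, 17, 18

1. nav.x = 128  [panel.left = nav.left]
2. nav.w = 172  [panel.w = nav.w]
3. nav.y = 226  [nav.top = panel.bottom + 14]
4. nav.h = 45  [header.bottom = nav.bottom]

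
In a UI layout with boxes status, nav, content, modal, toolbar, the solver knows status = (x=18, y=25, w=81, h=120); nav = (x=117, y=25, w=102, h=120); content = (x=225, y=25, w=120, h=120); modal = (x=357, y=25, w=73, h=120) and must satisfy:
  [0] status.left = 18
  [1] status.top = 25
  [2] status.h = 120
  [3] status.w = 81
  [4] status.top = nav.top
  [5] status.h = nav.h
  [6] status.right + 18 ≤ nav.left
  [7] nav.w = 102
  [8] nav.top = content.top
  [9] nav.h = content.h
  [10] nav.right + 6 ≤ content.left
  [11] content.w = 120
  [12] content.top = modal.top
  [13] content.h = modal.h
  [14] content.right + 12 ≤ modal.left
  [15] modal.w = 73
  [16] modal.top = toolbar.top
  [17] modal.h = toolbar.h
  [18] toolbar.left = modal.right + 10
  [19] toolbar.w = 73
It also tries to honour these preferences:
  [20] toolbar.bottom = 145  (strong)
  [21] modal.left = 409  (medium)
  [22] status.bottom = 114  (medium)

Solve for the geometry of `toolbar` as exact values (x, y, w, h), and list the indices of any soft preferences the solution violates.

toolbar = (x=440, y=25, w=73, h=120)
violated soft preferences: 21, 22

1. toolbar.y = 25  [modal.top = toolbar.top]
2. toolbar.h = 120  [modal.h = toolbar.h]
3. toolbar.x = 440  [toolbar.left = modal.right + 10]
4. toolbar.w = 73  [toolbar.w = 73]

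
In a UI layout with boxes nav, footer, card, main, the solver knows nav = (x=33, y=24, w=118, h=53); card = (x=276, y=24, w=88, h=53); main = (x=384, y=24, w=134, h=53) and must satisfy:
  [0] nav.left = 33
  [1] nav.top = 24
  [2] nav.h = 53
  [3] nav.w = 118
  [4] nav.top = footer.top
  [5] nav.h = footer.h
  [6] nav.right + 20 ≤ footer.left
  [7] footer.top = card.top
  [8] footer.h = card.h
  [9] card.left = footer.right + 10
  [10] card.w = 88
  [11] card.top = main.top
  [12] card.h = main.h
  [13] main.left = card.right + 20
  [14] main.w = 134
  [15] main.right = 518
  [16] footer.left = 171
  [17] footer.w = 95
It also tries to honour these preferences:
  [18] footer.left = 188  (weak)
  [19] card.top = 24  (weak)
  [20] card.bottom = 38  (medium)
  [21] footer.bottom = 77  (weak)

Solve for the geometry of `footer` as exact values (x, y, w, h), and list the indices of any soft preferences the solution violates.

footer = (x=171, y=24, w=95, h=53)
violated soft preferences: 18, 20

1. footer.y = 24  [nav.top = footer.top]
2. footer.h = 53  [nav.h = footer.h]
3. footer.x = 171  [footer.left = 171]
4. footer.w = 95  [footer.w = 95]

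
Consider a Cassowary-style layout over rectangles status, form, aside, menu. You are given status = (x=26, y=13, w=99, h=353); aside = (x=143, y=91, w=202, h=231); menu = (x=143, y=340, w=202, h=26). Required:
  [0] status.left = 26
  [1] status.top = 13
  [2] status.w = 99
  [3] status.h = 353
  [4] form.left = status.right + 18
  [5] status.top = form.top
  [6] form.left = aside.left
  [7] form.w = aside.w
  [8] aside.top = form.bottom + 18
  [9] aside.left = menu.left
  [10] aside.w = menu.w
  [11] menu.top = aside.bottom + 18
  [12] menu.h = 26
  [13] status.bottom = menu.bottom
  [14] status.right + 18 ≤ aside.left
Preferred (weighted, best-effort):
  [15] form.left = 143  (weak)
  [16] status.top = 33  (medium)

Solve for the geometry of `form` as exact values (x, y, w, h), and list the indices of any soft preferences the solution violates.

1. form.x = 143  [form.left = status.right + 18]
2. form.y = 13  [status.top = form.top]
3. form.w = 202  [form.w = aside.w]
4. form.h = 60  [aside.top = form.bottom + 18]

form = (x=143, y=13, w=202, h=60)
violated soft preferences: 16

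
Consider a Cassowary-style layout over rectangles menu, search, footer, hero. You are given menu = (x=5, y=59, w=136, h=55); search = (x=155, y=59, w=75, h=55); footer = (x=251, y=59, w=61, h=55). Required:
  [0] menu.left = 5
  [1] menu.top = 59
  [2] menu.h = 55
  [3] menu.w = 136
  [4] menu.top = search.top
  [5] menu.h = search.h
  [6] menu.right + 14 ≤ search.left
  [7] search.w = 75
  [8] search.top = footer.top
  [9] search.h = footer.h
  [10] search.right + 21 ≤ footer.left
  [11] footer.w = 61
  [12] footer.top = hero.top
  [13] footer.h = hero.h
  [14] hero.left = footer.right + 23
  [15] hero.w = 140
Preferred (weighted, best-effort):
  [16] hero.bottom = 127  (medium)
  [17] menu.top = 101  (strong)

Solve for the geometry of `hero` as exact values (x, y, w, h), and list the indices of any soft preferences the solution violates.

hero = (x=335, y=59, w=140, h=55)
violated soft preferences: 16, 17

1. hero.y = 59  [footer.top = hero.top]
2. hero.h = 55  [footer.h = hero.h]
3. hero.x = 335  [hero.left = footer.right + 23]
4. hero.w = 140  [hero.w = 140]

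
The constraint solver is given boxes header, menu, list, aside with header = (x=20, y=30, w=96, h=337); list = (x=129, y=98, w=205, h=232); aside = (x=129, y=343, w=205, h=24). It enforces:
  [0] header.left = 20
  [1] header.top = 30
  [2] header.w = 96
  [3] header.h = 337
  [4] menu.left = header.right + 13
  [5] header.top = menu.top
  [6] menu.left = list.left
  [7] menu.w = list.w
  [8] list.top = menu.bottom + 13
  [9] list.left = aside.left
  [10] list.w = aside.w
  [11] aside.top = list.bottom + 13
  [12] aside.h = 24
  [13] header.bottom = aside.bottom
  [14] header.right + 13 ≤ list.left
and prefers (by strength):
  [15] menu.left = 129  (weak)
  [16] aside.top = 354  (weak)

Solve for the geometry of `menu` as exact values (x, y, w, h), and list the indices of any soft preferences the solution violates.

menu = (x=129, y=30, w=205, h=55)
violated soft preferences: 16

1. menu.x = 129  [menu.left = header.right + 13]
2. menu.y = 30  [header.top = menu.top]
3. menu.w = 205  [menu.w = list.w]
4. menu.h = 55  [list.top = menu.bottom + 13]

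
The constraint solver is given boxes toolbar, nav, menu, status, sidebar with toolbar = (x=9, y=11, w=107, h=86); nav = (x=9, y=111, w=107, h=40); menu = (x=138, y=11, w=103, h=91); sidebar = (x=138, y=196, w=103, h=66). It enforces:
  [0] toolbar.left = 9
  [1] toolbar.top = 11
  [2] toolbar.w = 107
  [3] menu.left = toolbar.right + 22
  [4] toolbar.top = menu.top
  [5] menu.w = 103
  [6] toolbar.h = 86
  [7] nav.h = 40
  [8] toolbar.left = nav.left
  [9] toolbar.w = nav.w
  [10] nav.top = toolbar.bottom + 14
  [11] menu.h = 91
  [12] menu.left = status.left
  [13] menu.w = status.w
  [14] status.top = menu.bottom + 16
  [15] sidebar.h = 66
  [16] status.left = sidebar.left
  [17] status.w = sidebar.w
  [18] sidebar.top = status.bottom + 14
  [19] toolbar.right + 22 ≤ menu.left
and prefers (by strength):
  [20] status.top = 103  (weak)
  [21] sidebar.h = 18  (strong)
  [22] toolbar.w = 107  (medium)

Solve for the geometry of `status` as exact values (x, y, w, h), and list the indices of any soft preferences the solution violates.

1. status.x = 138  [menu.left = status.left]
2. status.w = 103  [menu.w = status.w]
3. status.y = 118  [status.top = menu.bottom + 16]
4. status.h = 64  [sidebar.top = status.bottom + 14]

status = (x=138, y=118, w=103, h=64)
violated soft preferences: 20, 21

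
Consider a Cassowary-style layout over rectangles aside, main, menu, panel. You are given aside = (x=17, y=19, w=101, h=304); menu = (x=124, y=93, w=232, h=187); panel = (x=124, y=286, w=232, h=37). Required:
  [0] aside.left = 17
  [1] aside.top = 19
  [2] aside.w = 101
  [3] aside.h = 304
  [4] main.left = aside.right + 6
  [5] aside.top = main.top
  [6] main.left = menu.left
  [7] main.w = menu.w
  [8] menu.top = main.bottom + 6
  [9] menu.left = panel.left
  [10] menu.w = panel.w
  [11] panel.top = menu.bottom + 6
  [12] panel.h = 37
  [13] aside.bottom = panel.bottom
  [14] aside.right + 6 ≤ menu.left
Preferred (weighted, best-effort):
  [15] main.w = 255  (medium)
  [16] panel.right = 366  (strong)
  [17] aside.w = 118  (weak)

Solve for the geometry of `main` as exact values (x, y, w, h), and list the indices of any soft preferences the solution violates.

1. main.x = 124  [main.left = aside.right + 6]
2. main.y = 19  [aside.top = main.top]
3. main.w = 232  [main.w = menu.w]
4. main.h = 68  [menu.top = main.bottom + 6]

main = (x=124, y=19, w=232, h=68)
violated soft preferences: 15, 16, 17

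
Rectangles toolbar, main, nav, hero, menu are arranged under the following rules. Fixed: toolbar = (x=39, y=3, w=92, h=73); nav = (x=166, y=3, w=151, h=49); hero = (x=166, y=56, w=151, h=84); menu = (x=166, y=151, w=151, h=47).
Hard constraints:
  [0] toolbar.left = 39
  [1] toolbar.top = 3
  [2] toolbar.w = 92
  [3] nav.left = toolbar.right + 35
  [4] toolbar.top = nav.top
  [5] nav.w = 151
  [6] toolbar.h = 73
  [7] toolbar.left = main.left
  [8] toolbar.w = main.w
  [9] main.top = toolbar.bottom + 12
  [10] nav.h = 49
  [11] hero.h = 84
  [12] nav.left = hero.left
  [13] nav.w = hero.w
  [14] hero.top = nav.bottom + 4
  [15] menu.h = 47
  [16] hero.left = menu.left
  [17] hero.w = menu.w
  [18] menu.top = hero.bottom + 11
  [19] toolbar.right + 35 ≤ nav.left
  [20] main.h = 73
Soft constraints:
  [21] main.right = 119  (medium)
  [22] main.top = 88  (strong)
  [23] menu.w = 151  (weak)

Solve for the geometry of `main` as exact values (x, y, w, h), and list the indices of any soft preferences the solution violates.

1. main.x = 39  [toolbar.left = main.left]
2. main.w = 92  [toolbar.w = main.w]
3. main.y = 88  [main.top = toolbar.bottom + 12]
4. main.h = 73  [main.h = 73]

main = (x=39, y=88, w=92, h=73)
violated soft preferences: 21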